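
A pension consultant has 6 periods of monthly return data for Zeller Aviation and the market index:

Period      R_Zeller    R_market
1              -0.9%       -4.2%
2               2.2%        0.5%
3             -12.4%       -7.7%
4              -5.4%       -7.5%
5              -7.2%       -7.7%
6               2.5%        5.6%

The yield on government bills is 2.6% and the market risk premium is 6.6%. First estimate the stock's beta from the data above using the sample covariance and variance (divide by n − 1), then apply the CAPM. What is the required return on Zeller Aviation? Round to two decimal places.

8.57%

Mean R_i = (-0.9 + 2.2 − 12.4 − 5.4 − 7.2 + 2.5) / 6 = -3.5333%
Mean R_m = (-4.2 + 0.5 − 7.7 − 7.5 − 7.7 + 5.6) / 6 = -3.5000%
Σ(R_i − R̄_i)(R_m − R̄_m) = 136.1000  ⇒  Cov = 136.1000 / 5 = 27.2200
Σ(R_m − R̄_m)² = 150.5800  ⇒  Var(R_m) = 150.5800 / 5 = 30.1160
β = Cov / Var(R_m) = 27.2200 / 30.1160 = 0.9038
E(R) = R_f + β × MRP = 2.6% + 0.9038 × 6.6% = 8.57%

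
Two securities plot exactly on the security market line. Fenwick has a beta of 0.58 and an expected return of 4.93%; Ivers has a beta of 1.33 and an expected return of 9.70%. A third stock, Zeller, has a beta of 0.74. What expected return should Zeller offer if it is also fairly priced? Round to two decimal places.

5.95%

MRP (SML slope) = (9.70% − 4.93%) / (1.33 − 0.58) = 4.77% / 0.75 = 6.3600%
R_f (intercept) = 4.93% − 0.58 × 6.3600% = 1.2412%
E(R_Zeller) = R_f + β × MRP = 1.2412% + 0.74 × 6.3600% = 5.95%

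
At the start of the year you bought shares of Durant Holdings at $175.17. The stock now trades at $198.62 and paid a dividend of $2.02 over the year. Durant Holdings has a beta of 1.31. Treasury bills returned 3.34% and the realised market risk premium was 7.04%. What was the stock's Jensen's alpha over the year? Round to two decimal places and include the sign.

+1.98%

Realised HPR = (P1 + D1 − P0) / P0 = (198.62 + 2.02 − 175.17) / 175.17 = 25.47 / 175.17 = 14.5402%
CAPM required = R_f + β·MRP = 3.34% + 1.31 × 7.04% = 12.5624%
α = realised − required = 14.5402% − 12.5624% = +1.98%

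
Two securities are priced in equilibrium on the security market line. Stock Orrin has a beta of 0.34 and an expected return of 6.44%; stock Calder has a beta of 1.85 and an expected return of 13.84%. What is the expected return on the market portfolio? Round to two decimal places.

9.67%

Both satisfy E(R) = R_f + β·MRP, so the slope of the SML is
MRP = (13.84% − 6.44%) / (1.85 − 0.34) = 7.40% / 1.51 = 4.9007%
R_f = E(R_Orrin) − β_Orrin·MRP = 6.44% − 0.34 × 4.9007% = 4.7738%
E(R_m) = R_f + MRP = 4.7738% + 4.9007% = 9.67%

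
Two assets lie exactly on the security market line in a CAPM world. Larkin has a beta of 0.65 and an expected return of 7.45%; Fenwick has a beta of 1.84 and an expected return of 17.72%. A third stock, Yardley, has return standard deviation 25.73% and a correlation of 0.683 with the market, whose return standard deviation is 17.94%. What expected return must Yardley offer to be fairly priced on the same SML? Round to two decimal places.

10.29%

MRP = (17.72% − 7.45%) / (1.84 − 0.65) = 8.6303%
R_f = 7.45% − 0.65 × 8.6303% = 1.8403%
β_Yardley = ρ·σ_i/σ_m = 0.683 × 25.73 / 17.94 = 0.9796
E(R_Yardley) = R_f + β × MRP = 1.8403% + 0.9796 × 8.6303% = 10.29%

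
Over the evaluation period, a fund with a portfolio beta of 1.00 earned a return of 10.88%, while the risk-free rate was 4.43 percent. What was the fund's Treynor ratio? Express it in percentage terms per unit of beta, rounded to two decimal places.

6.45%

Treynor = (R_P − R_f) / β_P = (10.88% − 4.43%) / 1.0000 = 6.45% / 1.0000 = 6.45%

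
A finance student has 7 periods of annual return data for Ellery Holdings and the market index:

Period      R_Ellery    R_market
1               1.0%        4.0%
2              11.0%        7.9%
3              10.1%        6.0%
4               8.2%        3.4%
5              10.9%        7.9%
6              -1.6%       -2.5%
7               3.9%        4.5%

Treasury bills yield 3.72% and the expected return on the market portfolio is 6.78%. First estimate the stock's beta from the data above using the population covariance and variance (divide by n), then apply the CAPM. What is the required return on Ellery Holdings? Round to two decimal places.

Mean R_i = (1.0 + 11.0 + 10.1 + 8.2 + 10.9 − 1.6 + 3.9) / 7 = 6.2143%
Mean R_m = (4.0 + 7.9 + 6.0 + 3.4 + 7.9 − 2.5 + 4.5) / 7 = 4.4571%
Σ(R_i − R̄_i)(R_m − R̄_m) = 93.1543  ⇒  Cov = 93.1543 / 7 = 13.3078
Σ(R_m − R̄_m)² = 75.8171  ⇒  Var(R_m) = 75.8171 / 7 = 10.8310
β = Cov / Var(R_m) = 13.3078 / 10.8310 = 1.2287
MRP = 6.78% − 3.72% = 3.06%
E(R) = R_f + β × MRP = 3.72% + 1.2287 × 3.06% = 7.48%

7.48%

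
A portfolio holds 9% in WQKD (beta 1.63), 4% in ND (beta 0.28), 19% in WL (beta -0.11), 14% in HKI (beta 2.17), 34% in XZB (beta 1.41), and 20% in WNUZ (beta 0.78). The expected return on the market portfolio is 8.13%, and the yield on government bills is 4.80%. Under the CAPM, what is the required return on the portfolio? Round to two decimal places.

β_P = Σ w_i β_i = 0.09×1.63 + 0.04×0.28 + 0.19×-0.11 + 0.14×2.17 + 0.34×1.41 + 0.20×0.78 = 1.0762
MRP = 8.13% − 4.80% = 3.33%
E(R_P) = R_f + β_P × MRP = 4.80% + 1.0762 × 3.33% = 8.38%

8.38%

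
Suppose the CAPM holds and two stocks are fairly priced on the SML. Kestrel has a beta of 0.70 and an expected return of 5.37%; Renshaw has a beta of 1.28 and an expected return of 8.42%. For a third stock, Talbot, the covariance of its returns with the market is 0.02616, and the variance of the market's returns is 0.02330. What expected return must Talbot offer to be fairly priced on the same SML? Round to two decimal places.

MRP = (8.42% − 5.37%) / (1.28 − 0.70) = 5.2586%
R_f = 5.37% − 0.70 × 5.2586% = 1.6890%
β_Talbot = Cov / Var(R_m) = 0.02616 / 0.02330 = 1.1227
E(R_Talbot) = R_f + β × MRP = 1.6890% + 1.1227 × 5.2586% = 7.59%

7.59%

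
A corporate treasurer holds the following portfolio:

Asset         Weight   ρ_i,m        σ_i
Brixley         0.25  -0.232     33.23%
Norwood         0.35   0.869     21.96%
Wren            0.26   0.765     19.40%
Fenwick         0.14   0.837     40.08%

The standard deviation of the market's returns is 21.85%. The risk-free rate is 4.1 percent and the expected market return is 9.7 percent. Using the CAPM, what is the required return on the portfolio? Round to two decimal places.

β_Brixley = -0.232 × 33.23% / 21.85% = -0.3528
β_Norwood = 0.869 × 21.96% / 21.85% = 0.8734
β_Wren = 0.765 × 19.40% / 21.85% = 0.6792
β_Fenwick = 0.837 × 40.08% / 21.85% = 1.5353
β_P = Σ w_i β_i = 0.25×-0.3528 + 0.35×0.8734 + 0.26×0.6792 + 0.14×1.5353 = 0.6090
MRP = 9.7% − 4.1% = 5.60%
E(R_P) = R_f + β_P × MRP = 4.1% + 0.6090 × 5.6% = 7.51%

7.51%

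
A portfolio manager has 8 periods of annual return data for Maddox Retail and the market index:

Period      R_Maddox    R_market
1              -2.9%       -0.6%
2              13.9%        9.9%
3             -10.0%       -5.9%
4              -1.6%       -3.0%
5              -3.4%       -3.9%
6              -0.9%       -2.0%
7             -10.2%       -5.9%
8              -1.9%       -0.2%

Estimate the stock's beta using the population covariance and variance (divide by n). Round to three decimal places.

Mean R_i = (-2.9 + 13.9 − 10.0 − 1.6 − 3.4 − 0.9 − 10.2 − 1.9) / 8 = -2.1250%
Mean R_m = (-0.6 + 9.9 − 5.9 − 3.0 − 3.9 − 2.0 − 5.9 − 0.2) / 8 = -1.4500%
Σ(R_i − R̄_i)(R_m − R̄_m) = 254.1200  ⇒  Cov = 254.1200 / 8 = 31.7650
Σ(R_m − R̄_m)² = 179.4200  ⇒  Var(R_m) = 179.4200 / 8 = 22.4275
β = Cov / Var(R_m) = 31.7650 / 22.4275 = 1.4163

1.416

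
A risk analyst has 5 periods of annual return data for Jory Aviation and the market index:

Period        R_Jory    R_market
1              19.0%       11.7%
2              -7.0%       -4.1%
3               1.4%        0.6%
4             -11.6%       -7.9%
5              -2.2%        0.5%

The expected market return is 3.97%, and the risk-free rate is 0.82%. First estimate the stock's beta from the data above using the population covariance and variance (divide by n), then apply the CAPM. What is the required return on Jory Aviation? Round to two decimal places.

5.80%

Mean R_i = (19.0 − 7.0 + 1.4 − 11.6 − 2.2) / 5 = -0.0800%
Mean R_m = (11.7 − 4.1 + 0.6 − 7.9 + 0.5) / 5 = 0.1600%
Σ(R_i − R̄_i)(R_m − R̄_m) = 342.4440  ⇒  Cov = 342.4440 / 5 = 68.4888
Σ(R_m − R̄_m)² = 216.5920  ⇒  Var(R_m) = 216.5920 / 5 = 43.3184
β = Cov / Var(R_m) = 68.4888 / 43.3184 = 1.5811
MRP = 3.97% − 0.82% = 3.15%
E(R) = R_f + β × MRP = 0.82% + 1.5811 × 3.15% = 5.80%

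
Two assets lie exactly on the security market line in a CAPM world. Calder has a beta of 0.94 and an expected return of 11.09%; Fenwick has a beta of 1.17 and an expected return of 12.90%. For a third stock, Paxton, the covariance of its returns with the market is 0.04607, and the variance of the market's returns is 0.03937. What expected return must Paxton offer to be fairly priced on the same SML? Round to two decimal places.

12.90%

MRP = (12.90% − 11.09%) / (1.17 − 0.94) = 7.8696%
R_f = 11.09% − 0.94 × 7.8696% = 3.6926%
β_Paxton = Cov / Var(R_m) = 0.04607 / 0.03937 = 1.1702
E(R_Paxton) = R_f + β × MRP = 3.6926% + 1.1702 × 7.8696% = 12.90%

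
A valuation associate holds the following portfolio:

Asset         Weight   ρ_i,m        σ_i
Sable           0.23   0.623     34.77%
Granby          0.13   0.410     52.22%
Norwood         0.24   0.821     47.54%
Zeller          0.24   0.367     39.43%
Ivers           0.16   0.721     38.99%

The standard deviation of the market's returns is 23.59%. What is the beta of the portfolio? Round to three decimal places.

β_Sable = 0.623 × 34.77% / 23.59% = 0.9183
β_Granby = 0.410 × 52.22% / 23.59% = 0.9076
β_Norwood = 0.821 × 47.54% / 23.59% = 1.6545
β_Zeller = 0.367 × 39.43% / 23.59% = 0.6134
β_Ivers = 0.721 × 38.99% / 23.59% = 1.1917
β_P = Σ w_i β_i = 0.23×0.9183 + 0.13×0.9076 + 0.24×1.6545 + 0.24×0.6134 + 0.16×1.1917 = 1.0642

1.064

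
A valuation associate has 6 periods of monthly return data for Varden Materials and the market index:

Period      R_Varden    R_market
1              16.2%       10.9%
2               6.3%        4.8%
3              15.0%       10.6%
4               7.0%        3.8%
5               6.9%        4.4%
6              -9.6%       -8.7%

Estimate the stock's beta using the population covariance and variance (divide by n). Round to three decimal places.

Mean R_i = (16.2 + 6.3 + 15.0 + 7.0 + 6.9 − 9.6) / 6 = 6.9667%
Mean R_m = (10.9 + 4.8 + 10.6 + 3.8 + 4.4 − 8.7) / 6 = 4.3000%
Σ(R_i − R̄_i)(R_m − R̄_m) = 326.5600  ⇒  Cov = 326.5600 / 6 = 54.4267
Σ(R_m − R̄_m)² = 252.7600  ⇒  Var(R_m) = 252.7600 / 6 = 42.1267
β = Cov / Var(R_m) = 54.4267 / 42.1267 = 1.2920

1.292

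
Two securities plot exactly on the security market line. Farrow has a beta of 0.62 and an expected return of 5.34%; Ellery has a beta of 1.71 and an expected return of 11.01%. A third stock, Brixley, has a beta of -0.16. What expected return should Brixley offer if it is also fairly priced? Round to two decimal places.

1.28%

MRP (SML slope) = (11.01% − 5.34%) / (1.71 − 0.62) = 5.67% / 1.09 = 5.2018%
R_f (intercept) = 5.34% − 0.62 × 5.2018% = 2.1149%
E(R_Brixley) = R_f + β × MRP = 2.1149% + -0.16 × 5.2018% = 1.28%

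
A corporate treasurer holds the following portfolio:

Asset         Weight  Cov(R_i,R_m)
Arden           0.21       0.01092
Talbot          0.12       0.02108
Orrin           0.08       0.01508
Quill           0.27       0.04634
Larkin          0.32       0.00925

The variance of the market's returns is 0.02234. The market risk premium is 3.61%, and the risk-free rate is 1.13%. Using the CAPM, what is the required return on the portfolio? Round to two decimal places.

4.60%

β_Arden = 0.01092 / 0.02234 = 0.4888
β_Talbot = 0.02108 / 0.02234 = 0.9436
β_Orrin = 0.01508 / 0.02234 = 0.6750
β_Quill = 0.04634 / 0.02234 = 2.0743
β_Larkin = 0.00925 / 0.02234 = 0.4141
β_P = Σ w_i β_i = 0.21×0.4888 + 0.12×0.9436 + 0.08×0.6750 + 0.27×2.0743 + 0.32×0.4141 = 0.9625
E(R_P) = R_f + β_P × MRP = 1.13% + 0.9625 × 3.61% = 4.60%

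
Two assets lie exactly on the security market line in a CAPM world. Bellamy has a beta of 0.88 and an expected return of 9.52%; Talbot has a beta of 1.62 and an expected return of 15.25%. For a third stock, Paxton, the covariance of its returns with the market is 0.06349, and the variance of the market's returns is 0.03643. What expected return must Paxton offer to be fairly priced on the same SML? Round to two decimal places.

MRP = (15.25% − 9.52%) / (1.62 − 0.88) = 7.7432%
R_f = 9.52% − 0.88 × 7.7432% = 2.7060%
β_Paxton = Cov / Var(R_m) = 0.06349 / 0.03643 = 1.7428
E(R_Paxton) = R_f + β × MRP = 2.7060% + 1.7428 × 7.7432% = 16.20%

16.20%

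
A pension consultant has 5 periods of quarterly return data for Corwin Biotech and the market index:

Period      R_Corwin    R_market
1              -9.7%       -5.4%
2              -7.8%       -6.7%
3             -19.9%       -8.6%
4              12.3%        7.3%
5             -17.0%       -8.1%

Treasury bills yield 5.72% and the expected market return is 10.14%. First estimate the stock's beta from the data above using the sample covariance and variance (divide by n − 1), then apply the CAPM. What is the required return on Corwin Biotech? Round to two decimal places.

13.88%

Mean R_i = (-9.7 − 7.8 − 19.9 + 12.3 − 17.0) / 5 = -8.4200%
Mean R_m = (-5.4 − 6.7 − 8.6 + 7.3 − 8.1) / 5 = -4.3000%
Σ(R_i − R̄_i)(R_m − R̄_m) = 322.2400  ⇒  Cov = 322.2400 / 4 = 80.5600
Σ(R_m − R̄_m)² = 174.4600  ⇒  Var(R_m) = 174.4600 / 4 = 43.6150
β = Cov / Var(R_m) = 80.5600 / 43.6150 = 1.8471
MRP = 10.14% − 5.72% = 4.42%
E(R) = R_f + β × MRP = 5.72% + 1.8471 × 4.42% = 13.88%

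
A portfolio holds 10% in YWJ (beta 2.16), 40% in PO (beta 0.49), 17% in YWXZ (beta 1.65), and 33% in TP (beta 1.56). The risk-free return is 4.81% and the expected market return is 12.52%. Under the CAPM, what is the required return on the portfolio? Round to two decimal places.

β_P = Σ w_i β_i = 0.10×2.16 + 0.40×0.49 + 0.17×1.65 + 0.33×1.56 = 1.2073
MRP = 12.52% − 4.81% = 7.71%
E(R_P) = R_f + β_P × MRP = 4.81% + 1.2073 × 7.71% = 14.12%

14.12%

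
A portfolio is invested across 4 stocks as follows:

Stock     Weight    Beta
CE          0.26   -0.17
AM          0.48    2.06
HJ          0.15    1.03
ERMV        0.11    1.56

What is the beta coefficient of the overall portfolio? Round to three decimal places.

β_P = Σ w_i β_i = 0.26×-0.17 + 0.48×2.06 + 0.15×1.03 + 0.11×1.56 = 1.2707

1.271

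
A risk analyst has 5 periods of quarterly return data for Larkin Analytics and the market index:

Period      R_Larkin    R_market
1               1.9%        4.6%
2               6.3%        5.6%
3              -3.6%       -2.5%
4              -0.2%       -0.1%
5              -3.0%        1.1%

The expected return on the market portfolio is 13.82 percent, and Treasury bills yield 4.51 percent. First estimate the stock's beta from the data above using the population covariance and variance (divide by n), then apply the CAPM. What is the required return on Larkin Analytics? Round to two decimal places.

14.33%

Mean R_i = (1.9 + 6.3 − 3.6 − 0.2 − 3.0) / 5 = 0.2800%
Mean R_m = (4.6 + 5.6 − 2.5 − 0.1 + 1.1) / 5 = 1.7400%
Σ(R_i − R̄_i)(R_m − R̄_m) = 47.3040  ⇒  Cov = 47.3040 / 5 = 9.4608
Σ(R_m − R̄_m)² = 44.8520  ⇒  Var(R_m) = 44.8520 / 5 = 8.9704
β = Cov / Var(R_m) = 9.4608 / 8.9704 = 1.0547
MRP = 13.82% − 4.51% = 9.31%
E(R) = R_f + β × MRP = 4.51% + 1.0547 × 9.31% = 14.33%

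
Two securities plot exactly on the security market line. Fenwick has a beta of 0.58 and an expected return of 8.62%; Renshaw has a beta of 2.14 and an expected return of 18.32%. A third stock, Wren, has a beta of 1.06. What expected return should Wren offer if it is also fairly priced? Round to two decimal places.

11.60%

MRP (SML slope) = (18.32% − 8.62%) / (2.14 − 0.58) = 9.70% / 1.56 = 6.2179%
R_f (intercept) = 8.62% − 0.58 × 6.2179% = 5.0136%
E(R_Wren) = R_f + β × MRP = 5.0136% + 1.06 × 6.2179% = 11.60%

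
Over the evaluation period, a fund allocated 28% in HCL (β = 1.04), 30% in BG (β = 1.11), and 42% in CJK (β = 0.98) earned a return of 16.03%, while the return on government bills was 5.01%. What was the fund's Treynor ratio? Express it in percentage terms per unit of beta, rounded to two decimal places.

β_P = 0.28×1.04 + 0.30×1.11 + 0.42×0.98 = 1.0358
Treynor = (R_P − R_f) / β_P = (16.03% − 5.01%) / 1.0358 = 11.02% / 1.0358 = 10.64%

10.64%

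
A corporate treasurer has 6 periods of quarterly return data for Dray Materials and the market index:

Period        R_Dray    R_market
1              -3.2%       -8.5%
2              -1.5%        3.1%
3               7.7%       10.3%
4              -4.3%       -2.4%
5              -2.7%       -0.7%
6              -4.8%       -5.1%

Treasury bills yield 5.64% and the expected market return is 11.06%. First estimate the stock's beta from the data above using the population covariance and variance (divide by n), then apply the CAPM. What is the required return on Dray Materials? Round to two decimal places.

Mean R_i = (-3.2 − 1.5 + 7.7 − 4.3 − 2.7 − 4.8) / 6 = -1.4667%
Mean R_m = (-8.5 + 3.1 + 10.3 − 2.4 − 0.7 − 5.1) / 6 = -0.5500%
Σ(R_i − R̄_i)(R_m − R̄_m) = 133.7100  ⇒  Cov = 133.7100 / 6 = 22.2850
Σ(R_m − R̄_m)² = 218.3950  ⇒  Var(R_m) = 218.3950 / 6 = 36.3992
β = Cov / Var(R_m) = 22.2850 / 36.3992 = 0.6122
MRP = 11.06% − 5.64% = 5.42%
E(R) = R_f + β × MRP = 5.64% + 0.6122 × 5.42% = 8.96%

8.96%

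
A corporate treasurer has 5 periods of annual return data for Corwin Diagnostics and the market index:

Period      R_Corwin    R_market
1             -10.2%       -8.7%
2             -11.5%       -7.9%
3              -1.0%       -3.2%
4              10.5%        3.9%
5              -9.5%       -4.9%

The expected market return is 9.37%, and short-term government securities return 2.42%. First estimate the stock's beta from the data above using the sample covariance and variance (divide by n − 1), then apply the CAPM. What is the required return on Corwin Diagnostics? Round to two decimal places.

Mean R_i = (-10.2 − 11.5 − 1.0 + 10.5 − 9.5) / 5 = -4.3400%
Mean R_m = (-8.7 − 7.9 − 3.2 + 3.9 − 4.9) / 5 = -4.1600%
Σ(R_i − R̄_i)(R_m − R̄_m) = 180.0180  ⇒  Cov = 180.0180 / 4 = 45.0045
Σ(R_m − R̄_m)² = 101.0320  ⇒  Var(R_m) = 101.0320 / 4 = 25.2580
β = Cov / Var(R_m) = 45.0045 / 25.2580 = 1.7818
MRP = 9.37% − 2.42% = 6.95%
E(R) = R_f + β × MRP = 2.42% + 1.7818 × 6.95% = 14.80%

14.80%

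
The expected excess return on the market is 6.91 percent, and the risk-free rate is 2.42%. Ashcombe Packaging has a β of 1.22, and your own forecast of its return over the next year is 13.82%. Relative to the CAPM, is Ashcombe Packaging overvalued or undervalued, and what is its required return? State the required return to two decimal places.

Undervalued; required return 10.85%

Required return = R_f + β·MRP = 2.42% + 1.22 × 6.91% = 10.85%
Forecast 13.82% > required 10.85% → the stock plots above the SML → undervalued.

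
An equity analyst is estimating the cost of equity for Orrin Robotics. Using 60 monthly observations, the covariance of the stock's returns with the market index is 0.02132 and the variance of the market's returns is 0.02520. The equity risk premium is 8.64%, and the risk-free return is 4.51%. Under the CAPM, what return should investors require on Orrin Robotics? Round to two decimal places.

11.82%

β = Cov(R_i, R_m) / Var(R_m) = 0.02132 / 0.02520 = 0.8460
E(R) = R_f + β × MRP = 4.51% + 0.8460 × 8.64% = 11.82%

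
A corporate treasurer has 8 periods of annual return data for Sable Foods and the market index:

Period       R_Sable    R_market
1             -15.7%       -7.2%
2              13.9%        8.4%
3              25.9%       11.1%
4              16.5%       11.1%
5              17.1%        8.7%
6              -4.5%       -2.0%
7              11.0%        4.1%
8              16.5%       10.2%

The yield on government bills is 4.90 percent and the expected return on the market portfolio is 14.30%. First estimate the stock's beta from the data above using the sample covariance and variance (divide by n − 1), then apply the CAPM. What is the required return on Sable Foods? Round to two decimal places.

Mean R_i = (-15.7 + 13.9 + 25.9 + 16.5 + 17.1 − 4.5 + 11.0 + 16.5) / 8 = 10.0875%
Mean R_m = (-7.2 + 8.4 + 11.1 + 11.1 + 8.7 − 2.0 + 4.1 + 10.2) / 8 = 5.5500%
Σ(R_i − R̄_i)(R_m − R̄_m) = 623.7250  ⇒  Cov = 623.7250 / 7 = 89.1036
Σ(R_m − R̄_m)² = 322.9400  ⇒  Var(R_m) = 322.9400 / 7 = 46.1343
β = Cov / Var(R_m) = 89.1036 / 46.1343 = 1.9314
MRP = 14.30% − 4.90% = 9.40%
E(R) = R_f + β × MRP = 4.90% + 1.9314 × 9.40% = 23.06%

23.06%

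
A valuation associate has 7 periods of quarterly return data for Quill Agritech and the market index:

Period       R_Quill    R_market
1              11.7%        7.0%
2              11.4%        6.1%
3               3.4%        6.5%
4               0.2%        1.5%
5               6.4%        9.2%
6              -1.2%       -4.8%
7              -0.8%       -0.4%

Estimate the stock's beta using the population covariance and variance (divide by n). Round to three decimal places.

Mean R_i = (11.7 + 11.4 + 3.4 + 0.2 + 6.4 − 1.2 − 0.8) / 7 = 4.4429%
Mean R_m = (7.0 + 6.1 + 6.5 + 1.5 + 9.2 − 4.8 − 0.4) / 7 = 3.5857%
Σ(R_i − R̄_i)(R_m − R̄_m) = 127.2843  ⇒  Cov = 127.2843 / 7 = 18.1835
Σ(R_m − R̄_m)² = 148.5486  ⇒  Var(R_m) = 148.5486 / 7 = 21.2212
β = Cov / Var(R_m) = 18.1835 / 21.2212 = 0.8569

0.857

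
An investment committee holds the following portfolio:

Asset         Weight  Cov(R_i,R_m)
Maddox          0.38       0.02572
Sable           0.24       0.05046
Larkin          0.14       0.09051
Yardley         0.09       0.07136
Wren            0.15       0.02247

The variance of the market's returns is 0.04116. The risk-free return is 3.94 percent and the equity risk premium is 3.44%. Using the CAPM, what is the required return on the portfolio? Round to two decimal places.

β_Maddox = 0.02572 / 0.04116 = 0.6249
β_Sable = 0.05046 / 0.04116 = 1.2259
β_Larkin = 0.09051 / 0.04116 = 2.1990
β_Yardley = 0.07136 / 0.04116 = 1.7337
β_Wren = 0.02247 / 0.04116 = 0.5459
β_P = Σ w_i β_i = 0.38×0.6249 + 0.24×1.2259 + 0.14×2.1990 + 0.09×1.7337 + 0.15×0.5459 = 1.0775
E(R_P) = R_f + β_P × MRP = 3.94% + 1.0775 × 3.44% = 7.65%

7.65%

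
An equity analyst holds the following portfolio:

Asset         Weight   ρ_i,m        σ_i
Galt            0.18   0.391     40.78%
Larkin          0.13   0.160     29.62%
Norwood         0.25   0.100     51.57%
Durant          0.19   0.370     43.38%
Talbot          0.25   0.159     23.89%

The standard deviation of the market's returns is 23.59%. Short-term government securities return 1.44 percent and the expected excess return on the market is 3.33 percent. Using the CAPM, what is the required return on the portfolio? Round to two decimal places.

2.68%

β_Galt = 0.391 × 40.78% / 23.59% = 0.6759
β_Larkin = 0.160 × 29.62% / 23.59% = 0.2009
β_Norwood = 0.100 × 51.57% / 23.59% = 0.2186
β_Durant = 0.370 × 43.38% / 23.59% = 0.6804
β_Talbot = 0.159 × 23.89% / 23.59% = 0.1610
β_P = Σ w_i β_i = 0.18×0.6759 + 0.13×0.2009 + 0.25×0.2186 + 0.19×0.6804 + 0.25×0.1610 = 0.3720
E(R_P) = R_f + β_P × MRP = 1.44% + 0.3720 × 3.33% = 2.68%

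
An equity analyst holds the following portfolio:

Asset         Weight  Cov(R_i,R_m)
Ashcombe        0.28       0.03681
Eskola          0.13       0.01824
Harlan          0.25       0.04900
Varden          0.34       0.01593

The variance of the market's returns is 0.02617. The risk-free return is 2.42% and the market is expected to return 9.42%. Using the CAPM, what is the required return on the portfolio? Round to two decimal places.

10.54%

β_Ashcombe = 0.03681 / 0.02617 = 1.4066
β_Eskola = 0.01824 / 0.02617 = 0.6970
β_Harlan = 0.04900 / 0.02617 = 1.8724
β_Varden = 0.01593 / 0.02617 = 0.6087
β_P = Σ w_i β_i = 0.28×1.4066 + 0.13×0.6970 + 0.25×1.8724 + 0.34×0.6087 = 1.1595
MRP = 9.42% − 2.42% = 7.00%
E(R_P) = R_f + β_P × MRP = 2.42% + 1.1595 × 7.00% = 10.54%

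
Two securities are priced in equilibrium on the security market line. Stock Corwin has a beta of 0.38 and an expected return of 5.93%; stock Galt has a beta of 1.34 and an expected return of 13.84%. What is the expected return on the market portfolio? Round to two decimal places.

11.04%

Both satisfy E(R) = R_f + β·MRP, so the slope of the SML is
MRP = (13.84% − 5.93%) / (1.34 − 0.38) = 7.91% / 0.96 = 8.2396%
R_f = E(R_Corwin) − β_Corwin·MRP = 5.93% − 0.38 × 8.2396% = 2.7990%
E(R_m) = R_f + MRP = 2.7990% + 8.2396% = 11.04%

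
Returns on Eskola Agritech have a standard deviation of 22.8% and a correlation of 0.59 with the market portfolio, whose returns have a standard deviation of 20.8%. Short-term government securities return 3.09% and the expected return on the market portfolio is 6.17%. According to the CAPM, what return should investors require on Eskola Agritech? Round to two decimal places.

β = ρ × σ_i / σ_m = 0.59 × 22.8% / 20.8% = 0.6467
MRP = 6.17% − 3.09% = 3.08%
E(R) = 3.09% + 0.6467 × 3.08% = 5.08%

5.08%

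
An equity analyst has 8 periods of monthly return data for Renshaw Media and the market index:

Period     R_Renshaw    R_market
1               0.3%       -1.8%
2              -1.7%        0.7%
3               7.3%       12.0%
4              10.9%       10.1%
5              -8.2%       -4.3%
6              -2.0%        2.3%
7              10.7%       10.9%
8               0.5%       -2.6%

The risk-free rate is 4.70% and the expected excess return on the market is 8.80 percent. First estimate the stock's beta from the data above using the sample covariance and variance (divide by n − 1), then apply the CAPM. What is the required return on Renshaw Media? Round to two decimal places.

12.79%

Mean R_i = (0.3 − 1.7 + 7.3 + 10.9 − 8.2 − 2.0 + 10.7 + 0.5) / 8 = 2.2250%
Mean R_m = (-1.8 + 0.7 + 12.0 + 10.1 − 4.3 + 2.3 + 10.9 − 2.6) / 8 = 3.4125%
Σ(R_i − R̄_i)(R_m − R̄_m) = 281.2075  ⇒  Cov = 281.2075 / 7 = 40.1725
Σ(R_m − R̄_m)² = 305.9288  ⇒  Var(R_m) = 305.9288 / 7 = 43.7041
β = Cov / Var(R_m) = 40.1725 / 43.7041 = 0.9192
E(R) = R_f + β × MRP = 4.70% + 0.9192 × 8.80% = 12.79%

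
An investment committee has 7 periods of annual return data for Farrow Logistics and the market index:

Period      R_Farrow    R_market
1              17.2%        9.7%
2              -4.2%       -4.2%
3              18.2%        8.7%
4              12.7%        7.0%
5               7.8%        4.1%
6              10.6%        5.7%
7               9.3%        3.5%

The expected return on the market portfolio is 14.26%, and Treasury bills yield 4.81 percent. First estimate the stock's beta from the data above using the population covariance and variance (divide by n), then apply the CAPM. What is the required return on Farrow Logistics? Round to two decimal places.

19.86%

Mean R_i = (17.2 − 4.2 + 18.2 + 12.7 + 7.8 + 10.6 + 9.3) / 7 = 10.2286%
Mean R_m = (9.7 − 4.2 + 8.7 + 7.0 + 4.1 + 5.7 + 3.5) / 7 = 4.9286%
Σ(R_i − R̄_i)(R_m − R̄_m) = 203.7843  ⇒  Cov = 203.7843 / 7 = 29.1120
Σ(R_m − R̄_m)² = 127.9343  ⇒  Var(R_m) = 127.9343 / 7 = 18.2763
β = Cov / Var(R_m) = 29.1120 / 18.2763 = 1.5929
MRP = 14.26% − 4.81% = 9.45%
E(R) = R_f + β × MRP = 4.81% + 1.5929 × 9.45% = 19.86%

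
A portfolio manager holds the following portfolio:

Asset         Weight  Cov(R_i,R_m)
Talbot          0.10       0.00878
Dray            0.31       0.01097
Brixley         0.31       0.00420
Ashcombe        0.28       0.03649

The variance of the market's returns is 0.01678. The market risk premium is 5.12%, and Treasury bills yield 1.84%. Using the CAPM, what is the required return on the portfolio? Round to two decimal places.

β_Talbot = 0.00878 / 0.01678 = 0.5232
β_Dray = 0.01097 / 0.01678 = 0.6538
β_Brixley = 0.00420 / 0.01678 = 0.2503
β_Ashcombe = 0.03649 / 0.01678 = 2.1746
β_P = Σ w_i β_i = 0.10×0.5232 + 0.31×0.6538 + 0.31×0.2503 + 0.28×2.1746 = 0.9415
E(R_P) = R_f + β_P × MRP = 1.84% + 0.9415 × 5.12% = 6.66%

6.66%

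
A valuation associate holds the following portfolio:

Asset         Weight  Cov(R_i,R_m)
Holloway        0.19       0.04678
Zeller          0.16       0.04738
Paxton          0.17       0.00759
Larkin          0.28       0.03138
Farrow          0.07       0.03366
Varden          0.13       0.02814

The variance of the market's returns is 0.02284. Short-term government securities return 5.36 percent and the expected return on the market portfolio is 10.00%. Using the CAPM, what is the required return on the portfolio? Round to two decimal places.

β_Holloway = 0.04678 / 0.02284 = 2.0482
β_Zeller = 0.04738 / 0.02284 = 2.0744
β_Paxton = 0.00759 / 0.02284 = 0.3323
β_Larkin = 0.03138 / 0.02284 = 1.3739
β_Farrow = 0.03366 / 0.02284 = 1.4737
β_Varden = 0.02814 / 0.02284 = 1.2320
β_P = Σ w_i β_i = 0.19×2.0482 + 0.16×2.0744 + 0.17×0.3323 + 0.28×1.3739 + 0.07×1.4737 + 0.13×1.2320 = 1.4256
MRP = 10.00% − 5.36% = 4.64%
E(R_P) = R_f + β_P × MRP = 5.36% + 1.4256 × 4.64% = 11.97%

11.97%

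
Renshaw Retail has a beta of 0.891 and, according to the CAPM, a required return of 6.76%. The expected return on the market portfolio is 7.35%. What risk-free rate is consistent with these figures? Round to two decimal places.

E(R) = R_f + β(E(R_m) − R_f) = R_f(1 − β) + β·E(R_m)
6.76% = R_f × (1 − 0.891) + 0.891 × 7.35%
6.76% = R_f × 0.109 + 6.54885%
R_f = (6.76% − 6.54885%) / 0.109 = 1.94%

1.94%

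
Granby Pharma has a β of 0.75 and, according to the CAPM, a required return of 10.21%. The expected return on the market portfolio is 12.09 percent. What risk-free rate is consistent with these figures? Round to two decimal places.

4.57%

E(R) = R_f + β(E(R_m) − R_f) = R_f(1 − β) + β·E(R_m)
10.21% = R_f × (1 − 0.75) + 0.75 × 12.09%
10.21% = R_f × 0.25 + 9.0675%
R_f = (10.21% − 9.0675%) / 0.25 = 4.57%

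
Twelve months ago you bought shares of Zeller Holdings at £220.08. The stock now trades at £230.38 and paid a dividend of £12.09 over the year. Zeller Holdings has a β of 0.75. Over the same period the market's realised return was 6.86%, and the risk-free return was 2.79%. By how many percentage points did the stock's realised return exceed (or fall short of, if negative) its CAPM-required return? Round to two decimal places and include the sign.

+4.33%

Realised HPR = (P1 + D1 − P0) / P0 = (230.38 + 12.09 − 220.08) / 220.08 = 22.39 / 220.08 = 10.1736%
MRP = 6.86% − 2.79% = 4.07%
CAPM required = R_f + β·MRP = 2.79% + 0.75 × 4.07% = 5.8425%
α = realised − required = 10.1736% − 5.8425% = +4.33%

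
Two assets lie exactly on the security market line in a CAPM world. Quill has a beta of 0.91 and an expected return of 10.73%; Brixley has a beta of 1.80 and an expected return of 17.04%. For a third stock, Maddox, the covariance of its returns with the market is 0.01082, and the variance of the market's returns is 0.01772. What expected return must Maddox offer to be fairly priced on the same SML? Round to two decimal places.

8.61%

MRP = (17.04% − 10.73%) / (1.80 − 0.91) = 7.0899%
R_f = 10.73% − 0.91 × 7.0899% = 4.2782%
β_Maddox = Cov / Var(R_m) = 0.01082 / 0.01772 = 0.6106
E(R_Maddox) = R_f + β × MRP = 4.2782% + 0.6106 × 7.0899% = 8.61%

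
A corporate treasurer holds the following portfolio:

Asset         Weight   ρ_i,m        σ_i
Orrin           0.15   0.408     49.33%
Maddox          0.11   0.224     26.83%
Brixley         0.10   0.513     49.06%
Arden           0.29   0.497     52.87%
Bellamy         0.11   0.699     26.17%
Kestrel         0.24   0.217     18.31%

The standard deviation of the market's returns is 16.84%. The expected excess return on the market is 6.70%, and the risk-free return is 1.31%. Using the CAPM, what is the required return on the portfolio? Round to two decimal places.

7.99%

β_Orrin = 0.408 × 49.33% / 16.84% = 1.1952
β_Maddox = 0.224 × 26.83% / 16.84% = 0.3569
β_Brixley = 0.513 × 49.06% / 16.84% = 1.4945
β_Arden = 0.497 × 52.87% / 16.84% = 1.5604
β_Bellamy = 0.699 × 26.17% / 16.84% = 1.0863
β_Kestrel = 0.217 × 18.31% / 16.84% = 0.2359
β_P = Σ w_i β_i = 0.15×1.1952 + 0.11×0.3569 + 0.10×1.4945 + 0.29×1.5604 + 0.11×1.0863 + 0.24×0.2359 = 0.9966
E(R_P) = R_f + β_P × MRP = 1.31% + 0.9966 × 6.70% = 7.99%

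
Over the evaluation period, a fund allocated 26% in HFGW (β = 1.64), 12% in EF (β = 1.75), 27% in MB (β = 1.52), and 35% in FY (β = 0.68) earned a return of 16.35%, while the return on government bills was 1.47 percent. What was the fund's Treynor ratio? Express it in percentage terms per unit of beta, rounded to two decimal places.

11.58%

β_P = 0.26×1.64 + 0.12×1.75 + 0.27×1.52 + 0.35×0.68 = 1.2848
Treynor = (R_P − R_f) / β_P = (16.35% − 1.47%) / 1.2848 = 14.88% / 1.2848 = 11.58%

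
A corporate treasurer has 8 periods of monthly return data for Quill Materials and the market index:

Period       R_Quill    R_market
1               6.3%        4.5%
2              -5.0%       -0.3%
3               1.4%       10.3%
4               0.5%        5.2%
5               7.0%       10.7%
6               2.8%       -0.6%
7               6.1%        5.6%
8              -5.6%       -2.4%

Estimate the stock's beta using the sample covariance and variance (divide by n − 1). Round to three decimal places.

Mean R_i = (6.3 − 5.0 + 1.4 + 0.5 + 7.0 + 2.8 + 6.1 − 5.6) / 8 = 1.6875%
Mean R_m = (4.5 − 0.3 + 10.3 + 5.2 + 10.7 − 0.6 + 5.6 − 2.4) / 8 = 4.1250%
Σ(R_i − R̄_i)(R_m − R̄_m) = 112.0025  ⇒  Cov = 112.0025 / 7 = 16.0004
Σ(R_m − R̄_m)² = 169.3150  ⇒  Var(R_m) = 169.3150 / 7 = 24.1879
β = Cov / Var(R_m) = 16.0004 / 24.1879 = 0.6615

0.662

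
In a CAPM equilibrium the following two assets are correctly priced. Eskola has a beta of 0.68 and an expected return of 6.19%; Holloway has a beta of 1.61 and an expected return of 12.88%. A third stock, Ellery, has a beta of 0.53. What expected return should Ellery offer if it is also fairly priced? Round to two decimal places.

5.11%

MRP (SML slope) = (12.88% − 6.19%) / (1.61 − 0.68) = 6.69% / 0.93 = 7.1935%
R_f (intercept) = 6.19% − 0.68 × 7.1935% = 1.2984%
E(R_Ellery) = R_f + β × MRP = 1.2984% + 0.53 × 7.1935% = 5.11%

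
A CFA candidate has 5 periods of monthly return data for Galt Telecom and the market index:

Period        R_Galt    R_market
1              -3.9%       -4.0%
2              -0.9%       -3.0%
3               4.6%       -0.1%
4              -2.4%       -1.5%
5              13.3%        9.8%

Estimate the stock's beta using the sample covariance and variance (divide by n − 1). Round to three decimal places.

Mean R_i = (-3.9 − 0.9 + 4.6 − 2.4 + 13.3) / 5 = 2.1400%
Mean R_m = (-4.0 − 3.0 − 0.1 − 1.5 + 9.8) / 5 = 0.2400%
Σ(R_i − R̄_i)(R_m − R̄_m) = 149.2120  ⇒  Cov = 149.2120 / 4 = 37.3030
Σ(R_m − R̄_m)² = 123.0120  ⇒  Var(R_m) = 123.0120 / 4 = 30.7530
β = Cov / Var(R_m) = 37.3030 / 30.7530 = 1.2130

1.213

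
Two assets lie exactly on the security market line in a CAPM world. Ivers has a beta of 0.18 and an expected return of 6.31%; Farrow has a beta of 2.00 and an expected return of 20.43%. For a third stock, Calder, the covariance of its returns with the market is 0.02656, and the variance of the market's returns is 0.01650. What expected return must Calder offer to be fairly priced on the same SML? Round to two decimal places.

17.40%

MRP = (20.43% − 6.31%) / (2.00 − 0.18) = 7.7582%
R_f = 6.31% − 0.18 × 7.7582% = 4.9135%
β_Calder = Cov / Var(R_m) = 0.02656 / 0.01650 = 1.6097
E(R_Calder) = R_f + β × MRP = 4.9135% + 1.6097 × 7.7582% = 17.40%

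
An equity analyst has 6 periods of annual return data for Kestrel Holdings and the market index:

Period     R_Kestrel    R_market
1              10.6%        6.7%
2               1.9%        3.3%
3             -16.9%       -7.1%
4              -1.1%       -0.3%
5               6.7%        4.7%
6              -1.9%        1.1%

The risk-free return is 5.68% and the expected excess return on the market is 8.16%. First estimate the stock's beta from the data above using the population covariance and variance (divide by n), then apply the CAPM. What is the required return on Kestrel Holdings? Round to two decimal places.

Mean R_i = (10.6 + 1.9 − 16.9 − 1.1 + 6.7 − 1.9) / 6 = -0.1167%
Mean R_m = (6.7 + 3.3 − 7.1 − 0.3 + 4.7 + 1.1) / 6 = 1.4000%
Σ(R_i − R̄_i)(R_m − R̄_m) = 227.9900  ⇒  Cov = 227.9900 / 6 = 37.9983
Σ(R_m − R̄_m)² = 117.8200  ⇒  Var(R_m) = 117.8200 / 6 = 19.6367
β = Cov / Var(R_m) = 37.9983 / 19.6367 = 1.9351
E(R) = R_f + β × MRP = 5.68% + 1.9351 × 8.16% = 21.47%

21.47%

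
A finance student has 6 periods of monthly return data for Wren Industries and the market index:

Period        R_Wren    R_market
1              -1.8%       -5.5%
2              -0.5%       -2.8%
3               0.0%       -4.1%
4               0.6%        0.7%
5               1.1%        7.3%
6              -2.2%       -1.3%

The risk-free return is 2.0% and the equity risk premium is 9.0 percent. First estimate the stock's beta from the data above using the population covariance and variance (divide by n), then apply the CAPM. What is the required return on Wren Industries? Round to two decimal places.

3.71%

Mean R_i = (-1.8 − 0.5 + 0.0 + 0.6 + 1.1 − 2.2) / 6 = -0.4667%
Mean R_m = (-5.5 − 2.8 − 4.1 + 0.7 + 7.3 − 1.3) / 6 = -0.9500%
Σ(R_i − R̄_i)(R_m − R̄_m) = 19.9500  ⇒  Cov = 19.9500 / 6 = 3.3250
Σ(R_m − R̄_m)² = 104.9550  ⇒  Var(R_m) = 104.9550 / 6 = 17.4925
β = Cov / Var(R_m) = 3.3250 / 17.4925 = 0.1901
E(R) = R_f + β × MRP = 2.0% + 0.1901 × 9.0% = 3.71%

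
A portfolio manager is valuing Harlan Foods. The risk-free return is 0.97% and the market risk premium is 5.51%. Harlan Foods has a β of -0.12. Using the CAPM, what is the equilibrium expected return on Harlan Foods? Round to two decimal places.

E(R) = R_f + β × MRP = 0.97% + -0.12 × 5.51% = 0.31%

0.31%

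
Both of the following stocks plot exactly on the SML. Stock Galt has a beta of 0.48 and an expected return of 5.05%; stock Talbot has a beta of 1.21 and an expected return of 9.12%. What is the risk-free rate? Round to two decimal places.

2.37%

Both satisfy E(R) = R_f + β·MRP, so the slope of the SML is
MRP = (9.12% − 5.05%) / (1.21 − 0.48) = 4.07% / 0.73 = 5.5753%
R_f = E(R_Galt) − β_Galt·MRP = 5.05% − 0.48 × 5.5753% = 2.3739%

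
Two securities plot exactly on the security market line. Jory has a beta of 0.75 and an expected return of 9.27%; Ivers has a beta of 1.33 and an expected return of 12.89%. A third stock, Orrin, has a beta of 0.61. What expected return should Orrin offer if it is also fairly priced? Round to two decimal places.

8.40%

MRP (SML slope) = (12.89% − 9.27%) / (1.33 − 0.75) = 3.62% / 0.58 = 6.2414%
R_f (intercept) = 9.27% − 0.75 × 6.2414% = 4.5890%
E(R_Orrin) = R_f + β × MRP = 4.5890% + 0.61 × 6.2414% = 8.40%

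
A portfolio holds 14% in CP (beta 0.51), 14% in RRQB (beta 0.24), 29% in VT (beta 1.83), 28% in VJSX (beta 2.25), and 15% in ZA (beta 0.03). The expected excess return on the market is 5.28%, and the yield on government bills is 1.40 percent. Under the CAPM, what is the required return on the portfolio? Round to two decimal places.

β_P = Σ w_i β_i = 0.14×0.51 + 0.14×0.24 + 0.29×1.83 + 0.28×2.25 + 0.15×0.03 = 1.2702
E(R_P) = R_f + β_P × MRP = 1.40% + 1.2702 × 5.28% = 8.11%

8.11%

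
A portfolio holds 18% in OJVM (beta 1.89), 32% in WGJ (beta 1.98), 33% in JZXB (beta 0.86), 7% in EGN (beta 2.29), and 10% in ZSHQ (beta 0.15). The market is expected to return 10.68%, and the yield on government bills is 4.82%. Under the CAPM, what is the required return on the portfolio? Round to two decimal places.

13.22%

β_P = Σ w_i β_i = 0.18×1.89 + 0.32×1.98 + 0.33×0.86 + 0.07×2.29 + 0.10×0.15 = 1.4329
MRP = 10.68% − 4.82% = 5.86%
E(R_P) = R_f + β_P × MRP = 4.82% + 1.4329 × 5.86% = 13.22%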